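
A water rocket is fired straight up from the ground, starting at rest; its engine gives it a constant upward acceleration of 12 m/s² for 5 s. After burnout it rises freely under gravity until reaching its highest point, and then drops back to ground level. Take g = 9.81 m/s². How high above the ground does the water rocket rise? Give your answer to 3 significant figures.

Phase 1 (powered ascent): v₀ = 0 m/s, a = 12 m/s².
v = v₀ + at = 0 + (12)(5) = 60.0 m/s
Δx = v₀t + ½at² = 0·5 + 0.5·12·5² = 150 m

Phase 2 (coasting upward): v₀ = 60.0 m/s, a = -9.81 m/s².
v = v₀ + at → t = (0 − 60.0) / -9.81 = 6.12 s
v² = v₀² + 2aΔx → Δx = (0² − 60.0²)/(2·-9.81) = 183 m
Maximum height = 150 + 183 = 333 m

333 m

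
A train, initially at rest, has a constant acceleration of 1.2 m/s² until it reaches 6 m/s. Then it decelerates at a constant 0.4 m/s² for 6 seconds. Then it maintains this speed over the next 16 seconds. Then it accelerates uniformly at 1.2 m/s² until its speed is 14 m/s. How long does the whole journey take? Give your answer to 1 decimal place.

35.7 s

Phase 1 (accelerating): v₀ = 0 m/s, a = 1.2 m/s².
v = v₀ + at → t = (6 − 0) / 1.2 = 5.00 s
v² = v₀² + 2aΔx → Δx = (6² − 0²)/(2·1.2) = 15.0 m

Phase 2 (decelerating): v₀ = 6.00 m/s, a = -0.4 m/s².
v = v₀ + at = 6.00 + (-0.4)(6) = 3.60 m/s
Δx = v₀t + ½at² = 6.00·6 + 0.5·-0.4·6² = 28.8 m

Phase 3 (constant speed): v₀ = 3.60 m/s, a = 0 m/s².
v = v₀ + at = 3.60 + (0)(16) = 3.60 m/s
Δx = v₀t + ½at² = 3.60·16 + 0.5·0·16² = 57.6 m

Phase 4 (accelerating): v₀ = 3.60 m/s, a = 1.2 m/s².
v = v₀ + at → t = (14 − 3.60) / 1.2 = 8.67 s
v² = v₀² + 2aΔx → Δx = (14² − 3.60²)/(2·1.2) = 76.3 m
Total time = 5.00 + 6.00 + 16.0 + 8.67 = 35.7 s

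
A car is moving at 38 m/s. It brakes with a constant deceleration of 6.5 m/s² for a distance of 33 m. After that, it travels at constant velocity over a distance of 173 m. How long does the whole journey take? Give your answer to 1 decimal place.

Phase 1 (decelerating): v₀ = 38.0 m/s, a = -6.5 m/s².
v² = v₀² + 2aΔx = 38.0² + 2·-6.5·33 = 1020 → v = 31.9 m/s
t = (v − v₀)/a = (31.9 − 38.0)/-6.5 = 0.945 s

Phase 2 (constant speed): v₀ = 31.9 m/s, a = 0 m/s².
Constant speed: t = d/v = 173/31.9 = 5.43 s
Total time = 0.945 + 5.43 = 6.37 s

6.4 s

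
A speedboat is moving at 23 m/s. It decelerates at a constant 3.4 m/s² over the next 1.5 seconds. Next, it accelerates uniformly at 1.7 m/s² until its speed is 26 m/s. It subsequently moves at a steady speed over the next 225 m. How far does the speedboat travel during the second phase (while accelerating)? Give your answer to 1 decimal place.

104.6 m

Phase 1 (decelerating): v₀ = 23.0 m/s, a = -3.4 m/s².
v = v₀ + at = 23.0 + (-3.4)(1.5) = 17.9 m/s
Δx = v₀t + ½at² = 23.0·1.5 + 0.5·-3.4·1.5² = 30.7 m

Phase 2 (accelerating): v₀ = 17.9 m/s, a = 1.7 m/s².
v = v₀ + at → t = (26 − 17.9) / 1.7 = 4.76 s
v² = v₀² + 2aΔx → Δx = (26² − 17.9²)/(2·1.7) = 105 m
Distance in phase 2 = 105 m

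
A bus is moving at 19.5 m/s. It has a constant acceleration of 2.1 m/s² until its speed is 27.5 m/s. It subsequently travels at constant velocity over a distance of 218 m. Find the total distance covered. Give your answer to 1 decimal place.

Phase 1 (accelerating): v₀ = 19.5 m/s, a = 2.1 m/s².
v = v₀ + at → t = (27.5 − 19.5) / 2.1 = 3.81 s
v² = v₀² + 2aΔx → Δx = (27.5² − 19.5²)/(2·2.1) = 89.5 m

Phase 2 (constant speed): v₀ = 27.5 m/s, a = 0 m/s².
Constant speed: t = d/v = 218/27.5 = 7.93 s
Total distance = 89.5 + 218 = 308 m

307.5 m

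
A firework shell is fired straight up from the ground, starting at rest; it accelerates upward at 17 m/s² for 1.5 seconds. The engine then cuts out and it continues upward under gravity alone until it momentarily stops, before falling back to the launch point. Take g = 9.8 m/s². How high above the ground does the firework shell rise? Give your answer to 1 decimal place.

Phase 1 (powered ascent): v₀ = 0 m/s, a = 17 m/s².
v = v₀ + at = 0 + (17)(1.5) = 25.5 m/s
Δx = v₀t + ½at² = 0·1.5 + 0.5·17·1.5² = 19.1 m

Phase 2 (coasting upward): v₀ = 25.5 m/s, a = -9.8 m/s².
v = v₀ + at → t = (0 − 25.5) / -9.8 = 2.60 s
v² = v₀² + 2aΔx → Δx = (0² − 25.5²)/(2·-9.8) = 33.2 m
Maximum height = 19.1 + 33.2 = 52.3 m

52.3 m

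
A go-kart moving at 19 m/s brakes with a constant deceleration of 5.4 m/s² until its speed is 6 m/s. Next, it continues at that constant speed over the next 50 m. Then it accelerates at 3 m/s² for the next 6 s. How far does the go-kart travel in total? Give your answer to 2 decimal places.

Phase 1 (decelerating): v₀ = 19.0 m/s, a = -5.4 m/s².
v = v₀ + at → t = (6 − 19.0) / -5.4 = 2.41 s
v² = v₀² + 2aΔx → Δx = (6² − 19.0²)/(2·-5.4) = 30.1 m

Phase 2 (constant speed): v₀ = 6.00 m/s, a = 0 m/s².
Constant speed: t = d/v = 50/6.00 = 8.33 s

Phase 3 (accelerating): v₀ = 6.00 m/s, a = 3 m/s².
v = v₀ + at = 6.00 + (3)(6) = 24.0 m/s
Δx = v₀t + ½at² = 6.00·6 + 0.5·3·6² = 90.0 m
Total distance = 30.1 + 50.0 + 90.0 = 170 m

170.09 m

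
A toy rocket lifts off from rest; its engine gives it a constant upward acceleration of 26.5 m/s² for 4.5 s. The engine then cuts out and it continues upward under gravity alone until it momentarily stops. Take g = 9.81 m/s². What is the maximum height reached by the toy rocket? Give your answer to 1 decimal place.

993.1 m

Phase 1 (powered ascent): v₀ = 0 m/s, a = 26.5 m/s².
v = v₀ + at = 0 + (26.5)(4.5) = 119 m/s
Δx = v₀t + ½at² = 0·4.5 + 0.5·26.5·4.5² = 268 m

Phase 2 (coasting upward): v₀ = 119 m/s, a = -9.81 m/s².
v = v₀ + at → t = (0 − 119) / -9.81 = 12.2 s
v² = v₀² + 2aΔx → Δx = (0² − 119²)/(2·-9.81) = 725 m
Maximum height = 268 + 725 = 993 m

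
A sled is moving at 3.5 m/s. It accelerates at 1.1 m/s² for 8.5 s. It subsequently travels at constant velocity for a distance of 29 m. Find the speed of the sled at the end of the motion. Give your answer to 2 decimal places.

Phase 1 (accelerating): v₀ = 3.50 m/s, a = 1.1 m/s².
v = v₀ + at = 3.50 + (1.1)(8.5) = 12.9 m/s
Δx = v₀t + ½at² = 3.50·8.5 + 0.5·1.1·8.5² = 69.5 m

Phase 2 (constant speed): v₀ = 12.9 m/s, a = 0 m/s².
Constant speed: t = d/v = 29/12.9 = 2.26 s
Final speed = 12.9 m/s

12.85 m/s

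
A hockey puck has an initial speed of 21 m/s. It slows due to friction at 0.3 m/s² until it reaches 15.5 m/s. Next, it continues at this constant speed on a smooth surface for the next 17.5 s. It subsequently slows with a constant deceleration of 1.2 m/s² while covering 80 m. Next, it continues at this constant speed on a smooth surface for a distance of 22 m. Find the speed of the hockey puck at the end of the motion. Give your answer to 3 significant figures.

Phase 1 (decelerating): v₀ = 21.0 m/s, a = -0.3 m/s².
v = v₀ + at → t = (15.5 − 21.0) / -0.3 = 18.3 s
v² = v₀² + 2aΔx → Δx = (15.5² − 21.0²)/(2·-0.3) = 335 m

Phase 2 (constant speed): v₀ = 15.5 m/s, a = 0 m/s².
v = v₀ + at = 15.5 + (0)(17.5) = 15.5 m/s
Δx = v₀t + ½at² = 15.5·17.5 + 0.5·0·17.5² = 271 m

Phase 3 (decelerating): v₀ = 15.5 m/s, a = -1.2 m/s².
v² = v₀² + 2aΔx = 15.5² + 2·-1.2·80 = 48.2 → v = 6.95 m/s
t = (v − v₀)/a = (6.95 − 15.5)/-1.2 = 7.13 s

Phase 4 (constant speed): v₀ = 6.95 m/s, a = 0 m/s².
Constant speed: t = d/v = 22/6.95 = 3.17 s
Final speed = 6.95 m/s

6.95 m/s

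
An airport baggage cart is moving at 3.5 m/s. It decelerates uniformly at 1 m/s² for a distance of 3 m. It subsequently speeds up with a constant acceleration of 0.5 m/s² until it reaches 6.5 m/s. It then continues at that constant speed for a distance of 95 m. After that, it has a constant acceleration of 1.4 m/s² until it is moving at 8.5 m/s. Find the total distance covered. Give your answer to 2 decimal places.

144.71 m

Phase 1 (decelerating): v₀ = 3.50 m/s, a = -1 m/s².
v² = v₀² + 2aΔx = 3.50² + 2·-1·3 = 6.25 → v = 2.50 m/s
t = (v − v₀)/a = (2.50 − 3.50)/-1 = 1.00 s

Phase 2 (accelerating): v₀ = 2.50 m/s, a = 0.5 m/s².
v = v₀ + at → t = (6.5 − 2.50) / 0.5 = 8.00 s
v² = v₀² + 2aΔx → Δx = (6.5² − 2.50²)/(2·0.5) = 36.0 m

Phase 3 (constant speed): v₀ = 6.50 m/s, a = 0 m/s².
Constant speed: t = d/v = 95/6.50 = 14.6 s

Phase 4 (accelerating): v₀ = 6.50 m/s, a = 1.4 m/s².
v = v₀ + at → t = (8.5 − 6.50) / 1.4 = 1.43 s
v² = v₀² + 2aΔx → Δx = (8.5² − 6.50²)/(2·1.4) = 10.7 m
Total distance = 3.00 + 36.0 + 95.0 + 10.7 = 145 m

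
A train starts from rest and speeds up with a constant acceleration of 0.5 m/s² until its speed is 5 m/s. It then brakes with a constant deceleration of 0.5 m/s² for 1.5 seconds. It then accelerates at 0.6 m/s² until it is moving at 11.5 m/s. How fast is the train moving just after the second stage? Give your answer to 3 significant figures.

Phase 1 (accelerating): v₀ = 0 m/s, a = 0.5 m/s².
v = v₀ + at → t = (5 − 0) / 0.5 = 10.0 s
v² = v₀² + 2aΔx → Δx = (5² − 0²)/(2·0.5) = 25.0 m

Phase 2 (decelerating): v₀ = 5.00 m/s, a = -0.5 m/s².
v = v₀ + at = 5.00 + (-0.5)(1.5) = 4.25 m/s
Δx = v₀t + ½at² = 5.00·1.5 + 0.5·-0.5·1.5² = 6.94 m
Speed at end of phase 2 = 4.25 m/s

4.25 m/s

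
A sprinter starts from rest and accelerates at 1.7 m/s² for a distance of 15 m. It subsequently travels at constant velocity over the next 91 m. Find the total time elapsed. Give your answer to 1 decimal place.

Phase 1 (accelerating): v₀ = 0 m/s, a = 1.7 m/s².
v² = v₀² + 2aΔx = 0² + 2·1.7·15 = 51.0 → v = 7.14 m/s
t = (v − v₀)/a = (7.14 − 0)/1.7 = 4.20 s

Phase 2 (constant speed): v₀ = 7.14 m/s, a = 0 m/s².
Constant speed: t = d/v = 91/7.14 = 12.7 s
Total time = 4.20 + 12.7 = 16.9 s

16.9 s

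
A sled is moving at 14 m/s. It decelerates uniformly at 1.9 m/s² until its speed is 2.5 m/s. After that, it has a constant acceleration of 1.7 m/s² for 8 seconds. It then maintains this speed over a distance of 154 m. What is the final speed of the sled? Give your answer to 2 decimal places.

16.10 m/s

Phase 1 (decelerating): v₀ = 14.0 m/s, a = -1.9 m/s².
v = v₀ + at → t = (2.5 − 14.0) / -1.9 = 6.05 s
v² = v₀² + 2aΔx → Δx = (2.5² − 14.0²)/(2·-1.9) = 49.9 m

Phase 2 (accelerating): v₀ = 2.50 m/s, a = 1.7 m/s².
v = v₀ + at = 2.50 + (1.7)(8) = 16.1 m/s
Δx = v₀t + ½at² = 2.50·8 + 0.5·1.7·8² = 74.4 m

Phase 3 (constant speed): v₀ = 16.1 m/s, a = 0 m/s².
Constant speed: t = d/v = 154/16.1 = 9.57 s
Final speed = 16.1 m/s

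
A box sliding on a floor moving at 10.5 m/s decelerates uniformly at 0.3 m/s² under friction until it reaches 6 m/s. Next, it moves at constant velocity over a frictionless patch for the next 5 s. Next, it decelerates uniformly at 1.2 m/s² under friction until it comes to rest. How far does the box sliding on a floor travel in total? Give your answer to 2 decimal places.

Phase 1 (decelerating): v₀ = 10.5 m/s, a = -0.3 m/s².
v = v₀ + at → t = (6 − 10.5) / -0.3 = 15.0 s
v² = v₀² + 2aΔx → Δx = (6² − 10.5²)/(2·-0.3) = 124 m

Phase 2 (constant speed): v₀ = 6.00 m/s, a = 0 m/s².
v = v₀ + at = 6.00 + (0)(5) = 6.00 m/s
Δx = v₀t + ½at² = 6.00·5 + 0.5·0·5² = 30.0 m

Phase 3 (decelerating): v₀ = 6.00 m/s, a = -1.2 m/s².
v = v₀ + at → t = (0 − 6.00) / -1.2 = 5.00 s
v² = v₀² + 2aΔx → Δx = (0² − 6.00²)/(2·-1.2) = 15.0 m
Total distance = 124 + 30.0 + 15.0 = 169 m

168.75 m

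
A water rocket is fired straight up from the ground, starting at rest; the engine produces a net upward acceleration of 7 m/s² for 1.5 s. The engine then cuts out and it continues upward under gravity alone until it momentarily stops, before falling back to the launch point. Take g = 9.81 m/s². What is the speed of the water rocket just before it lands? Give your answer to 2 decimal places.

16.27 m/s

Phase 1 (powered ascent): v₀ = 0 m/s, a = 7 m/s².
v = v₀ + at = 0 + (7)(1.5) = 10.5 m/s
Δx = v₀t + ½at² = 0·1.5 + 0.5·7·1.5² = 7.88 m

Phase 2 (coasting upward): v₀ = 10.5 m/s, a = -9.81 m/s².
v = v₀ + at → t = (0 − 10.5) / -9.81 = 1.07 s
v² = v₀² + 2aΔx → Δx = (0² − 10.5²)/(2·-9.81) = 5.62 m

Phase 3 (free fall): v₀ = 0 m/s, a = -9.81 m/s².
Falls 13.5 m from rest: t = √(2·13.5/9.81) = 1.66 s; v = g·t = 16.3 m/s.
Impact speed = 16.3 m/s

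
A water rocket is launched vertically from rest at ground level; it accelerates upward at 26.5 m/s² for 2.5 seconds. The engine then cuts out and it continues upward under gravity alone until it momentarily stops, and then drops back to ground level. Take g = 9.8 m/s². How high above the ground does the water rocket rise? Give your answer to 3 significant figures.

307 m

Phase 1 (powered ascent): v₀ = 0 m/s, a = 26.5 m/s².
v = v₀ + at = 0 + (26.5)(2.5) = 66.2 m/s
Δx = v₀t + ½at² = 0·2.5 + 0.5·26.5·2.5² = 82.8 m

Phase 2 (coasting upward): v₀ = 66.2 m/s, a = -9.8 m/s².
v = v₀ + at → t = (0 − 66.2) / -9.8 = 6.76 s
v² = v₀² + 2aΔx → Δx = (0² − 66.2²)/(2·-9.8) = 224 m
Maximum height = 82.8 + 224 = 307 m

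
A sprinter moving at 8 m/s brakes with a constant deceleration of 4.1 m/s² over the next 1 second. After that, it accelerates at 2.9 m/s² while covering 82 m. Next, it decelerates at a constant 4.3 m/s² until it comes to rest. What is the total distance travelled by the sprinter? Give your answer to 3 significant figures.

Phase 1 (decelerating): v₀ = 8.00 m/s, a = -4.1 m/s².
v = v₀ + at = 8.00 + (-4.1)(1) = 3.90 m/s
Δx = v₀t + ½at² = 8.00·1 + 0.5·-4.1·1² = 5.95 m

Phase 2 (accelerating): v₀ = 3.90 m/s, a = 2.9 m/s².
v² = v₀² + 2aΔx = 3.90² + 2·2.9·82 = 491 → v = 22.2 m/s
t = (v − v₀)/a = (22.2 − 3.90)/2.9 = 6.29 s

Phase 3 (decelerating): v₀ = 22.2 m/s, a = -4.3 m/s².
v = v₀ + at → t = (0 − 22.2) / -4.3 = 5.15 s
v² = v₀² + 2aΔx → Δx = (0² − 22.2²)/(2·-4.3) = 57.1 m
Total distance = 5.95 + 82.0 + 57.1 = 145 m

145 m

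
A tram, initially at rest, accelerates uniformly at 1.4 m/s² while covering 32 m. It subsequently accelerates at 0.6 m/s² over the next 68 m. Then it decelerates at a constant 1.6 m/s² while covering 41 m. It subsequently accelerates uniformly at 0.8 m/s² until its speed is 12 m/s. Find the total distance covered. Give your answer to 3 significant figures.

Phase 1 (accelerating): v₀ = 0 m/s, a = 1.4 m/s².
v² = v₀² + 2aΔx = 0² + 2·1.4·32 = 89.6 → v = 9.47 m/s
t = (v − v₀)/a = (9.47 − 0)/1.4 = 6.76 s

Phase 2 (accelerating): v₀ = 9.47 m/s, a = 0.6 m/s².
v² = v₀² + 2aΔx = 9.47² + 2·0.6·68 = 171 → v = 13.1 m/s
t = (v − v₀)/a = (13.1 − 9.47)/0.6 = 6.03 s

Phase 3 (decelerating): v₀ = 13.1 m/s, a = -1.6 m/s².
v² = v₀² + 2aΔx = 13.1² + 2·-1.6·41 = 40.0 → v = 6.32 m/s
t = (v − v₀)/a = (6.32 − 13.1)/-1.6 = 4.22 s

Phase 4 (accelerating): v₀ = 6.32 m/s, a = 0.8 m/s².
v = v₀ + at → t = (12 − 6.32) / 0.8 = 7.09 s
v² = v₀² + 2aΔx → Δx = (12² − 6.32²)/(2·0.8) = 65.0 m
Total distance = 32.0 + 68.0 + 41.0 + 65.0 = 206 m

206 m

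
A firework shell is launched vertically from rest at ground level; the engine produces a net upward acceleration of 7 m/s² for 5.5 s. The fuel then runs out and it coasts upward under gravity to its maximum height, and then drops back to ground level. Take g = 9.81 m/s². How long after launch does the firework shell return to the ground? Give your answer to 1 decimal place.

15.5 s

Phase 1 (powered ascent): v₀ = 0 m/s, a = 7 m/s².
v = v₀ + at = 0 + (7)(5.5) = 38.5 m/s
Δx = v₀t + ½at² = 0·5.5 + 0.5·7·5.5² = 106 m

Phase 2 (coasting upward): v₀ = 38.5 m/s, a = -9.81 m/s².
v = v₀ + at → t = (0 − 38.5) / -9.81 = 3.92 s
v² = v₀² + 2aΔx → Δx = (0² − 38.5²)/(2·-9.81) = 75.5 m

Phase 3 (free fall): v₀ = 0 m/s, a = -9.81 m/s².
Falls 181 m from rest: t = √(2·181/9.81) = 6.08 s; v = g·t = 59.7 m/s.
Total time = 5.50 + 3.92 + 6.08 = 15.5 s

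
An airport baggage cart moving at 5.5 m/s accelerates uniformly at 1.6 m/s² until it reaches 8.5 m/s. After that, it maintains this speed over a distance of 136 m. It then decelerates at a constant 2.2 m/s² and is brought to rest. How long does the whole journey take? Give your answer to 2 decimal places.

Phase 1 (accelerating): v₀ = 5.50 m/s, a = 1.6 m/s².
v = v₀ + at → t = (8.5 − 5.50) / 1.6 = 1.88 s
v² = v₀² + 2aΔx → Δx = (8.5² − 5.50²)/(2·1.6) = 13.1 m

Phase 2 (constant speed): v₀ = 8.50 m/s, a = 0 m/s².
Constant speed: t = d/v = 136/8.50 = 16.0 s

Phase 3 (decelerating): v₀ = 8.50 m/s, a = -2.2 m/s².
v = v₀ + at → t = (0 − 8.50) / -2.2 = 3.86 s
v² = v₀² + 2aΔx → Δx = (0² − 8.50²)/(2·-2.2) = 16.4 m
Total time = 1.88 + 16.0 + 3.86 = 21.7 s

21.74 s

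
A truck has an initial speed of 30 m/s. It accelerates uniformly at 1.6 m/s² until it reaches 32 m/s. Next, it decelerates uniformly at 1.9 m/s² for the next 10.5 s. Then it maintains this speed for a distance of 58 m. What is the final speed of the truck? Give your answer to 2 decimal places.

12.05 m/s

Phase 1 (accelerating): v₀ = 30.0 m/s, a = 1.6 m/s².
v = v₀ + at → t = (32 − 30.0) / 1.6 = 1.25 s
v² = v₀² + 2aΔx → Δx = (32² − 30.0²)/(2·1.6) = 38.8 m

Phase 2 (decelerating): v₀ = 32.0 m/s, a = -1.9 m/s².
v = v₀ + at = 32.0 + (-1.9)(10.5) = 12.1 m/s
Δx = v₀t + ½at² = 32.0·10.5 + 0.5·-1.9·10.5² = 231 m

Phase 3 (constant speed): v₀ = 12.1 m/s, a = 0 m/s².
Constant speed: t = d/v = 58/12.1 = 4.81 s
Final speed = 12.1 m/s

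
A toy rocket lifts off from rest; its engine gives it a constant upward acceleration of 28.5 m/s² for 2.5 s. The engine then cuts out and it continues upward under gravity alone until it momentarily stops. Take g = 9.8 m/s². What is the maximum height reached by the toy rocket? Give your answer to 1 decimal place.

Phase 1 (powered ascent): v₀ = 0 m/s, a = 28.5 m/s².
v = v₀ + at = 0 + (28.5)(2.5) = 71.2 m/s
Δx = v₀t + ½at² = 0·2.5 + 0.5·28.5·2.5² = 89.1 m

Phase 2 (coasting upward): v₀ = 71.2 m/s, a = -9.8 m/s².
v = v₀ + at → t = (0 − 71.2) / -9.8 = 7.27 s
v² = v₀² + 2aΔx → Δx = (0² − 71.2²)/(2·-9.8) = 259 m
Maximum height = 89.1 + 259 = 348 m

348.1 m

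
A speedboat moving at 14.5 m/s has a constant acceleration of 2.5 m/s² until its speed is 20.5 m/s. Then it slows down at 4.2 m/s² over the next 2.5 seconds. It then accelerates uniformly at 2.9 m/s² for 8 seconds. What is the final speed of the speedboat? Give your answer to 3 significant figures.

Phase 1 (accelerating): v₀ = 14.5 m/s, a = 2.5 m/s².
v = v₀ + at → t = (20.5 − 14.5) / 2.5 = 2.40 s
v² = v₀² + 2aΔx → Δx = (20.5² − 14.5²)/(2·2.5) = 42.0 m

Phase 2 (decelerating): v₀ = 20.5 m/s, a = -4.2 m/s².
v = v₀ + at = 20.5 + (-4.2)(2.5) = 10.0 m/s
Δx = v₀t + ½at² = 20.5·2.5 + 0.5·-4.2·2.5² = 38.1 m

Phase 3 (accelerating): v₀ = 10.0 m/s, a = 2.9 m/s².
v = v₀ + at = 10.0 + (2.9)(8) = 33.2 m/s
Δx = v₀t + ½at² = 10.0·8 + 0.5·2.9·8² = 173 m
Final speed = 33.2 m/s

33.2 m/s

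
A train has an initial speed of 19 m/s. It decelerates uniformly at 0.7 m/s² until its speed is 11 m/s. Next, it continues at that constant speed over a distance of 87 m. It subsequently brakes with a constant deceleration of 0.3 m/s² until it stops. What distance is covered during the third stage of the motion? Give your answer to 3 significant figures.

Phase 1 (decelerating): v₀ = 19.0 m/s, a = -0.7 m/s².
v = v₀ + at → t = (11 − 19.0) / -0.7 = 11.4 s
v² = v₀² + 2aΔx → Δx = (11² − 19.0²)/(2·-0.7) = 171 m

Phase 2 (constant speed): v₀ = 11.0 m/s, a = 0 m/s².
Constant speed: t = d/v = 87/11.0 = 7.91 s

Phase 3 (decelerating): v₀ = 11.0 m/s, a = -0.3 m/s².
v = v₀ + at → t = (0 − 11.0) / -0.3 = 36.7 s
v² = v₀² + 2aΔx → Δx = (0² − 11.0²)/(2·-0.3) = 202 m
Distance in phase 3 = 202 m

202 m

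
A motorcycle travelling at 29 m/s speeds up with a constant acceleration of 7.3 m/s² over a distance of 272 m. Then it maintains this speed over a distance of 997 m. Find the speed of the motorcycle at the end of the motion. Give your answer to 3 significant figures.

Phase 1 (accelerating): v₀ = 29.0 m/s, a = 7.3 m/s².
v² = v₀² + 2aΔx = 29.0² + 2·7.3·272 = 4810 → v = 69.4 m/s
t = (v − v₀)/a = (69.4 − 29.0)/7.3 = 5.53 s

Phase 2 (constant speed): v₀ = 69.4 m/s, a = 0 m/s².
Constant speed: t = d/v = 997/69.4 = 14.4 s
Final speed = 69.4 m/s

69.4 m/s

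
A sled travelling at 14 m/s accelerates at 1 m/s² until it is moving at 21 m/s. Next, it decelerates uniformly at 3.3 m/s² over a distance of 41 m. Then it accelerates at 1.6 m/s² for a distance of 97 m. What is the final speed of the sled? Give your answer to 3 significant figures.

Phase 1 (accelerating): v₀ = 14.0 m/s, a = 1 m/s².
v = v₀ + at → t = (21 − 14.0) / 1 = 7.00 s
v² = v₀² + 2aΔx → Δx = (21² − 14.0²)/(2·1) = 122 m

Phase 2 (decelerating): v₀ = 21.0 m/s, a = -3.3 m/s².
v² = v₀² + 2aΔx = 21.0² + 2·-3.3·41 = 170 → v = 13.1 m/s
t = (v − v₀)/a = (13.1 − 21.0)/-3.3 = 2.41 s

Phase 3 (accelerating): v₀ = 13.1 m/s, a = 1.6 m/s².
v² = v₀² + 2aΔx = 13.1² + 2·1.6·97 = 481 → v = 21.9 m/s
t = (v − v₀)/a = (21.9 − 13.1)/1.6 = 5.55 s
Final speed = 21.9 m/s

21.9 m/s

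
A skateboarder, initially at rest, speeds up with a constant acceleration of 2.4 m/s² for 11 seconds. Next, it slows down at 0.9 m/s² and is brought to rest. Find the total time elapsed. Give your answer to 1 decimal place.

Phase 1 (accelerating): v₀ = 0 m/s, a = 2.4 m/s².
v = v₀ + at = 0 + (2.4)(11) = 26.4 m/s
Δx = v₀t + ½at² = 0·11 + 0.5·2.4·11² = 145 m

Phase 2 (decelerating): v₀ = 26.4 m/s, a = -0.9 m/s².
v = v₀ + at → t = (0 − 26.4) / -0.9 = 29.3 s
v² = v₀² + 2aΔx → Δx = (0² − 26.4²)/(2·-0.9) = 387 m
Total time = 11.0 + 29.3 = 40.3 s

40.3 s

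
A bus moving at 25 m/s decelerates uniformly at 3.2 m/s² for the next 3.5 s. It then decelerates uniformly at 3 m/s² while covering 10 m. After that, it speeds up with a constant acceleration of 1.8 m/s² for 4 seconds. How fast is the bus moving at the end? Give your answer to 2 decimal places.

18.62 m/s

Phase 1 (decelerating): v₀ = 25.0 m/s, a = -3.2 m/s².
v = v₀ + at = 25.0 + (-3.2)(3.5) = 13.8 m/s
Δx = v₀t + ½at² = 25.0·3.5 + 0.5·-3.2·3.5² = 67.9 m

Phase 2 (decelerating): v₀ = 13.8 m/s, a = -3 m/s².
v² = v₀² + 2aΔx = 13.8² + 2·-3·10 = 130 → v = 11.4 m/s
t = (v − v₀)/a = (11.4 − 13.8)/-3 = 0.793 s

Phase 3 (accelerating): v₀ = 11.4 m/s, a = 1.8 m/s².
v = v₀ + at = 11.4 + (1.8)(4) = 18.6 m/s
Δx = v₀t + ½at² = 11.4·4 + 0.5·1.8·4² = 60.1 m
Final speed = 18.6 m/s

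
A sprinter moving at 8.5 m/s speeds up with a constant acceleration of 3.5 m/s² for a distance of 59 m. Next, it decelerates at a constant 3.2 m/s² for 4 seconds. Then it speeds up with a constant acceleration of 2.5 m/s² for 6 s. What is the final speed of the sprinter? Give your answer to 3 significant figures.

Phase 1 (accelerating): v₀ = 8.50 m/s, a = 3.5 m/s².
v² = v₀² + 2aΔx = 8.50² + 2·3.5·59 = 485 → v = 22.0 m/s
t = (v − v₀)/a = (22.0 − 8.50)/3.5 = 3.87 s

Phase 2 (decelerating): v₀ = 22.0 m/s, a = -3.2 m/s².
v = v₀ + at = 22.0 + (-3.2)(4) = 9.23 m/s
Δx = v₀t + ½at² = 22.0·4 + 0.5·-3.2·4² = 62.5 m

Phase 3 (accelerating): v₀ = 9.23 m/s, a = 2.5 m/s².
v = v₀ + at = 9.23 + (2.5)(6) = 24.2 m/s
Δx = v₀t + ½at² = 9.23·6 + 0.5·2.5·6² = 100 m
Final speed = 24.2 m/s

24.2 m/s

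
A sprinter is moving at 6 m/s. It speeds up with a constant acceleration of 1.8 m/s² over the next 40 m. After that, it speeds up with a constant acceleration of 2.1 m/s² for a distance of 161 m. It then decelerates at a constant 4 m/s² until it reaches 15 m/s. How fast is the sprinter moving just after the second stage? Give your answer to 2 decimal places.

Phase 1 (accelerating): v₀ = 6.00 m/s, a = 1.8 m/s².
v² = v₀² + 2aΔx = 6.00² + 2·1.8·40 = 180 → v = 13.4 m/s
t = (v − v₀)/a = (13.4 − 6.00)/1.8 = 4.12 s

Phase 2 (accelerating): v₀ = 13.4 m/s, a = 2.1 m/s².
v² = v₀² + 2aΔx = 13.4² + 2·2.1·161 = 856 → v = 29.3 m/s
t = (v − v₀)/a = (29.3 − 13.4)/2.1 = 7.54 s
Speed at end of phase 2 = 29.3 m/s

29.26 m/s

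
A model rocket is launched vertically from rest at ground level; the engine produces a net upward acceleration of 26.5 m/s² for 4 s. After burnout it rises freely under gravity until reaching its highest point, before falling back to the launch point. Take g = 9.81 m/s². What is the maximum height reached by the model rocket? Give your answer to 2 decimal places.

784.68 m

Phase 1 (powered ascent): v₀ = 0 m/s, a = 26.5 m/s².
v = v₀ + at = 0 + (26.5)(4) = 106 m/s
Δx = v₀t + ½at² = 0·4 + 0.5·26.5·4² = 212 m

Phase 2 (coasting upward): v₀ = 106 m/s, a = -9.81 m/s².
v = v₀ + at → t = (0 − 106) / -9.81 = 10.8 s
v² = v₀² + 2aΔx → Δx = (0² − 106²)/(2·-9.81) = 573 m
Maximum height = 212 + 573 = 785 m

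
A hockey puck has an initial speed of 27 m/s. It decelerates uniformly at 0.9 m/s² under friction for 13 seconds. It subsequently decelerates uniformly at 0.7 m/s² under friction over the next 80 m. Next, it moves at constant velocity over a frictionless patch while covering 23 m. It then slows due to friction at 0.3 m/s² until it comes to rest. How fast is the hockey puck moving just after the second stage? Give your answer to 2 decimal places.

11.05 m/s

Phase 1 (decelerating): v₀ = 27.0 m/s, a = -0.9 m/s².
v = v₀ + at = 27.0 + (-0.9)(13) = 15.3 m/s
Δx = v₀t + ½at² = 27.0·13 + 0.5·-0.9·13² = 275 m

Phase 2 (decelerating): v₀ = 15.3 m/s, a = -0.7 m/s².
v² = v₀² + 2aΔx = 15.3² + 2·-0.7·80 = 122 → v = 11.0 m/s
t = (v − v₀)/a = (11.0 − 15.3)/-0.7 = 6.07 s
Speed at end of phase 2 = 11.0 m/s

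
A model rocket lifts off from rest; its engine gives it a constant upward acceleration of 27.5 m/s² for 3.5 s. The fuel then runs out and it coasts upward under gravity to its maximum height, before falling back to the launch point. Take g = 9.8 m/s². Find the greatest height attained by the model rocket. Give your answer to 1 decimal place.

Phase 1 (powered ascent): v₀ = 0 m/s, a = 27.5 m/s².
v = v₀ + at = 0 + (27.5)(3.5) = 96.2 m/s
Δx = v₀t + ½at² = 0·3.5 + 0.5·27.5·3.5² = 168 m

Phase 2 (coasting upward): v₀ = 96.2 m/s, a = -9.8 m/s².
v = v₀ + at → t = (0 − 96.2) / -9.8 = 9.82 s
v² = v₀² + 2aΔx → Δx = (0² − 96.2²)/(2·-9.8) = 473 m
Maximum height = 168 + 473 = 641 m

641.1 m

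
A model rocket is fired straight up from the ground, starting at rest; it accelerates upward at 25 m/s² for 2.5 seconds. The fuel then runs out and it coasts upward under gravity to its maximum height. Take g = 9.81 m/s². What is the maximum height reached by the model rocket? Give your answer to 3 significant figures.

277 m

Phase 1 (powered ascent): v₀ = 0 m/s, a = 25 m/s².
v = v₀ + at = 0 + (25)(2.5) = 62.5 m/s
Δx = v₀t + ½at² = 0·2.5 + 0.5·25·2.5² = 78.1 m

Phase 2 (coasting upward): v₀ = 62.5 m/s, a = -9.81 m/s².
v = v₀ + at → t = (0 − 62.5) / -9.81 = 6.37 s
v² = v₀² + 2aΔx → Δx = (0² − 62.5²)/(2·-9.81) = 199 m
Maximum height = 78.1 + 199 = 277 m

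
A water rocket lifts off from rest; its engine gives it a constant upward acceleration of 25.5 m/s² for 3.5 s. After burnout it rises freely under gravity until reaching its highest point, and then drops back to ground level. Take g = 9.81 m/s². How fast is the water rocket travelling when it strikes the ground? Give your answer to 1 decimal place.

105.0 m/s

Phase 1 (powered ascent): v₀ = 0 m/s, a = 25.5 m/s².
v = v₀ + at = 0 + (25.5)(3.5) = 89.2 m/s
Δx = v₀t + ½at² = 0·3.5 + 0.5·25.5·3.5² = 156 m

Phase 2 (coasting upward): v₀ = 89.2 m/s, a = -9.81 m/s².
v = v₀ + at → t = (0 − 89.2) / -9.81 = 9.10 s
v² = v₀² + 2aΔx → Δx = (0² − 89.2²)/(2·-9.81) = 406 m

Phase 3 (free fall): v₀ = 0 m/s, a = -9.81 m/s².
Falls 562 m from rest: t = √(2·562/9.81) = 10.7 s; v = g·t = 105 m/s.
Impact speed = 105 m/s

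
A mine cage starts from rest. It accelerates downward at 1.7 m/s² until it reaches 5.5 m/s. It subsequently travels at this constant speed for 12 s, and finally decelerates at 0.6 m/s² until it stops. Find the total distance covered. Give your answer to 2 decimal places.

Phase 1 (accelerating): v₀ = 0 m/s, a = 1.7 m/s².
v = v₀ + at → t = (5.5 − 0) / 1.7 = 3.24 s
v² = v₀² + 2aΔx → Δx = (5.5² − 0²)/(2·1.7) = 8.90 m

Phase 2 (constant speed): v₀ = 5.50 m/s, a = 0 m/s².
v = v₀ + at = 5.50 + (0)(12) = 5.50 m/s
Δx = v₀t + ½at² = 5.50·12 + 0.5·0·12² = 66.0 m

Phase 3 (decelerating): v₀ = 5.50 m/s, a = -0.6 m/s².
v = v₀ + at → t = (0 − 5.50) / -0.6 = 9.17 s
v² = v₀² + 2aΔx → Δx = (0² − 5.50²)/(2·-0.6) = 25.2 m
Total distance = 8.90 + 66.0 + 25.2 = 100 m

100.11 m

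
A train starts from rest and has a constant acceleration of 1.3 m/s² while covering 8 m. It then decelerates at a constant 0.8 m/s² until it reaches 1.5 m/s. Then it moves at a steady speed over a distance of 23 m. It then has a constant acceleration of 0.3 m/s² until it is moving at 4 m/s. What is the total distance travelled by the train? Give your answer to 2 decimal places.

65.51 m

Phase 1 (accelerating): v₀ = 0 m/s, a = 1.3 m/s².
v² = v₀² + 2aΔx = 0² + 2·1.3·8 = 20.8 → v = 4.56 m/s
t = (v − v₀)/a = (4.56 − 0)/1.3 = 3.51 s

Phase 2 (decelerating): v₀ = 4.56 m/s, a = -0.8 m/s².
v = v₀ + at → t = (1.5 − 4.56) / -0.8 = 3.83 s
v² = v₀² + 2aΔx → Δx = (1.5² − 4.56²)/(2·-0.8) = 11.6 m

Phase 3 (constant speed): v₀ = 1.50 m/s, a = 0 m/s².
Constant speed: t = d/v = 23/1.50 = 15.3 s

Phase 4 (accelerating): v₀ = 1.50 m/s, a = 0.3 m/s².
v = v₀ + at → t = (4 − 1.50) / 0.3 = 8.33 s
v² = v₀² + 2aΔx → Δx = (4² − 1.50²)/(2·0.3) = 22.9 m
Total distance = 8.00 + 11.6 + 23.0 + 22.9 = 65.5 m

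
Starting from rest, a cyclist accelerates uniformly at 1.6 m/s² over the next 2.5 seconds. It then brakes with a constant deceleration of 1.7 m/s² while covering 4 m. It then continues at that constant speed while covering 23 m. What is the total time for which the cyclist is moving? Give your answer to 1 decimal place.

18.8 s

Phase 1 (accelerating): v₀ = 0 m/s, a = 1.6 m/s².
v = v₀ + at = 0 + (1.6)(2.5) = 4.00 m/s
Δx = v₀t + ½at² = 0·2.5 + 0.5·1.6·2.5² = 5.00 m

Phase 2 (decelerating): v₀ = 4.00 m/s, a = -1.7 m/s².
v² = v₀² + 2aΔx = 4.00² + 2·-1.7·4 = 2.40 → v = 1.55 m/s
t = (v − v₀)/a = (1.55 − 4.00)/-1.7 = 1.44 s

Phase 3 (constant speed): v₀ = 1.55 m/s, a = 0 m/s².
Constant speed: t = d/v = 23/1.55 = 14.8 s
Total time = 2.50 + 1.44 + 14.8 = 18.8 s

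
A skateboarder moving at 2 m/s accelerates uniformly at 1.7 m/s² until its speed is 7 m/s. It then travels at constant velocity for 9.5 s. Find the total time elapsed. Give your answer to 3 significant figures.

Phase 1 (accelerating): v₀ = 2.00 m/s, a = 1.7 m/s².
v = v₀ + at → t = (7 − 2.00) / 1.7 = 2.94 s
v² = v₀² + 2aΔx → Δx = (7² − 2.00²)/(2·1.7) = 13.2 m

Phase 2 (constant speed): v₀ = 7.00 m/s, a = 0 m/s².
v = v₀ + at = 7.00 + (0)(9.5) = 7.00 m/s
Δx = v₀t + ½at² = 7.00·9.5 + 0.5·0·9.5² = 66.5 m
Total time = 2.94 + 9.50 = 12.4 s

12.4 s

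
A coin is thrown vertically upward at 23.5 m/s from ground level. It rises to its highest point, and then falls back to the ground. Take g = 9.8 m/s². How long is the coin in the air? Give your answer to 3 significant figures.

Phase 1 (rising): v₀ = 23.5 m/s, a = -9.8 m/s².
v = v₀ + at → t = (0 − 23.5) / -9.8 = 2.40 s
v² = v₀² + 2aΔx → Δx = (0² − 23.5²)/(2·-9.8) = 28.2 m

Phase 2 (falling): v₀ = 0 m/s, a = -9.8 m/s².
Falls 28.2 m from rest: t = √(2·28.2/9.8) = 2.40 s; v = g·t = 23.5 m/s.
Total time = 2.40 + 2.40 = 4.80 s

4.80 s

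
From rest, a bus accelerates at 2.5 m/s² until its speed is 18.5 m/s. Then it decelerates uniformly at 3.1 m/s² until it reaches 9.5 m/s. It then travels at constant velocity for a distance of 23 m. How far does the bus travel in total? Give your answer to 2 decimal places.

Phase 1 (accelerating): v₀ = 0 m/s, a = 2.5 m/s².
v = v₀ + at → t = (18.5 − 0) / 2.5 = 7.40 s
v² = v₀² + 2aΔx → Δx = (18.5² − 0²)/(2·2.5) = 68.5 m

Phase 2 (decelerating): v₀ = 18.5 m/s, a = -3.1 m/s².
v = v₀ + at → t = (9.5 − 18.5) / -3.1 = 2.90 s
v² = v₀² + 2aΔx → Δx = (9.5² − 18.5²)/(2·-3.1) = 40.6 m

Phase 3 (constant speed): v₀ = 9.50 m/s, a = 0 m/s².
Constant speed: t = d/v = 23/9.50 = 2.42 s
Total distance = 68.5 + 40.6 + 23.0 = 132 m

132.10 m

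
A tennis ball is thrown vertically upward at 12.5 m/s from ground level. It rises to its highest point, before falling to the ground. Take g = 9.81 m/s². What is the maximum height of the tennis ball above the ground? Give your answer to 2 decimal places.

Phase 1 (rising): v₀ = 12.5 m/s, a = -9.81 m/s².
v = v₀ + at → t = (0 − 12.5) / -9.81 = 1.27 s
v² = v₀² + 2aΔx → Δx = (0² − 12.5²)/(2·-9.81) = 7.96 m
Maximum height = 7.96 m

7.96 m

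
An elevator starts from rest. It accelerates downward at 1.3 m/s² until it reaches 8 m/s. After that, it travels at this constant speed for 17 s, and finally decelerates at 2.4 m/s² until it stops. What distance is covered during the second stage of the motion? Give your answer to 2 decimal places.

Phase 1 (accelerating): v₀ = 0 m/s, a = 1.3 m/s².
v = v₀ + at → t = (8 − 0) / 1.3 = 6.15 s
v² = v₀² + 2aΔx → Δx = (8² − 0²)/(2·1.3) = 24.6 m

Phase 2 (constant speed): v₀ = 8.00 m/s, a = 0 m/s².
v = v₀ + at = 8.00 + (0)(17) = 8.00 m/s
Δx = v₀t + ½at² = 8.00·17 + 0.5·0·17² = 136 m
Distance in phase 2 = 136 m

136.00 m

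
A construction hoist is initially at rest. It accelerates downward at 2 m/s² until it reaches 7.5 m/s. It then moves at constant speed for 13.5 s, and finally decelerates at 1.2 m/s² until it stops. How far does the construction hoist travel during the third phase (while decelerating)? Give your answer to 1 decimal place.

Phase 1 (accelerating): v₀ = 0 m/s, a = 2 m/s².
v = v₀ + at → t = (7.5 − 0) / 2 = 3.75 s
v² = v₀² + 2aΔx → Δx = (7.5² − 0²)/(2·2) = 14.1 m

Phase 2 (constant speed): v₀ = 7.50 m/s, a = 0 m/s².
v = v₀ + at = 7.50 + (0)(13.5) = 7.50 m/s
Δx = v₀t + ½at² = 7.50·13.5 + 0.5·0·13.5² = 101 m

Phase 3 (decelerating): v₀ = 7.50 m/s, a = -1.2 m/s².
v = v₀ + at → t = (0 − 7.50) / -1.2 = 6.25 s
v² = v₀² + 2aΔx → Δx = (0² − 7.50²)/(2·-1.2) = 23.4 m
Distance in phase 3 = 23.4 m

23.4 m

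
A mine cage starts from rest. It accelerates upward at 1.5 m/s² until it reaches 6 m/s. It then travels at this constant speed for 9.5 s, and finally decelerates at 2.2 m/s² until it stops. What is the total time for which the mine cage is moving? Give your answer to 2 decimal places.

Phase 1 (accelerating): v₀ = 0 m/s, a = 1.5 m/s².
v = v₀ + at → t = (6 − 0) / 1.5 = 4.00 s
v² = v₀² + 2aΔx → Δx = (6² − 0²)/(2·1.5) = 12.0 m

Phase 2 (constant speed): v₀ = 6.00 m/s, a = 0 m/s².
v = v₀ + at = 6.00 + (0)(9.5) = 6.00 m/s
Δx = v₀t + ½at² = 6.00·9.5 + 0.5·0·9.5² = 57.0 m

Phase 3 (decelerating): v₀ = 6.00 m/s, a = -2.2 m/s².
v = v₀ + at → t = (0 − 6.00) / -2.2 = 2.73 s
v² = v₀² + 2aΔx → Δx = (0² − 6.00²)/(2·-2.2) = 8.18 m
Total time = 4.00 + 9.50 + 2.73 = 16.2 s

16.23 s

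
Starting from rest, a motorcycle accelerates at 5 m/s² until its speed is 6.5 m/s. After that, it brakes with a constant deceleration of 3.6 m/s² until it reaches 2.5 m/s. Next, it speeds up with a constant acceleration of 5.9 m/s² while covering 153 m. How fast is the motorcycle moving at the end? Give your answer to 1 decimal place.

42.6 m/s

Phase 1 (accelerating): v₀ = 0 m/s, a = 5 m/s².
v = v₀ + at → t = (6.5 − 0) / 5 = 1.30 s
v² = v₀² + 2aΔx → Δx = (6.5² − 0²)/(2·5) = 4.22 m

Phase 2 (decelerating): v₀ = 6.50 m/s, a = -3.6 m/s².
v = v₀ + at → t = (2.5 − 6.50) / -3.6 = 1.11 s
v² = v₀² + 2aΔx → Δx = (2.5² − 6.50²)/(2·-3.6) = 5.00 m

Phase 3 (accelerating): v₀ = 2.50 m/s, a = 5.9 m/s².
v² = v₀² + 2aΔx = 2.50² + 2·5.9·153 = 1810 → v = 42.6 m/s
t = (v − v₀)/a = (42.6 − 2.50)/5.9 = 6.79 s
Final speed = 42.6 m/s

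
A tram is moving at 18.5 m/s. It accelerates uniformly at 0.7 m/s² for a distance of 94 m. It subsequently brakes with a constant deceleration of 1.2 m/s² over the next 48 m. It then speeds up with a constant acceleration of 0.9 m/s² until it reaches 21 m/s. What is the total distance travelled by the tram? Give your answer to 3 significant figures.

188 m

Phase 1 (accelerating): v₀ = 18.5 m/s, a = 0.7 m/s².
v² = v₀² + 2aΔx = 18.5² + 2·0.7·94 = 474 → v = 21.8 m/s
t = (v − v₀)/a = (21.8 − 18.5)/0.7 = 4.67 s

Phase 2 (decelerating): v₀ = 21.8 m/s, a = -1.2 m/s².
v² = v₀² + 2aΔx = 21.8² + 2·-1.2·48 = 359 → v = 18.9 m/s
t = (v − v₀)/a = (18.9 − 21.8)/-1.2 = 2.36 s

Phase 3 (accelerating): v₀ = 18.9 m/s, a = 0.9 m/s².
v = v₀ + at → t = (21 − 18.9) / 0.9 = 2.29 s
v² = v₀² + 2aΔx → Δx = (21² − 18.9²)/(2·0.9) = 45.7 m
Total distance = 94.0 + 48.0 + 45.7 = 188 m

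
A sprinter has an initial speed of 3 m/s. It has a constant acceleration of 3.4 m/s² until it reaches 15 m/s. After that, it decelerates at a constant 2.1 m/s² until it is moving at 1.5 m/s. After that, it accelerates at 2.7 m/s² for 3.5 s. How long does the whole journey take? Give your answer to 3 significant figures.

Phase 1 (accelerating): v₀ = 3.00 m/s, a = 3.4 m/s².
v = v₀ + at → t = (15 − 3.00) / 3.4 = 3.53 s
v² = v₀² + 2aΔx → Δx = (15² − 3.00²)/(2·3.4) = 31.8 m

Phase 2 (decelerating): v₀ = 15.0 m/s, a = -2.1 m/s².
v = v₀ + at → t = (1.5 − 15.0) / -2.1 = 6.43 s
v² = v₀² + 2aΔx → Δx = (1.5² − 15.0²)/(2·-2.1) = 53.0 m

Phase 3 (accelerating): v₀ = 1.50 m/s, a = 2.7 m/s².
v = v₀ + at = 1.50 + (2.7)(3.5) = 11.0 m/s
Δx = v₀t + ½at² = 1.50·3.5 + 0.5·2.7·3.5² = 21.8 m
Total time = 3.53 + 6.43 + 3.50 = 13.5 s

13.5 s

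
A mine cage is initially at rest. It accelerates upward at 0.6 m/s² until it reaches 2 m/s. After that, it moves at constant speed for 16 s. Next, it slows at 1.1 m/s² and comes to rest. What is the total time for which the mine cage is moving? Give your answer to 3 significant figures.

Phase 1 (accelerating): v₀ = 0 m/s, a = 0.6 m/s².
v = v₀ + at → t = (2 − 0) / 0.6 = 3.33 s
v² = v₀² + 2aΔx → Δx = (2² − 0²)/(2·0.6) = 3.33 m

Phase 2 (constant speed): v₀ = 2.00 m/s, a = 0 m/s².
v = v₀ + at = 2.00 + (0)(16) = 2.00 m/s
Δx = v₀t + ½at² = 2.00·16 + 0.5·0·16² = 32.0 m

Phase 3 (decelerating): v₀ = 2.00 m/s, a = -1.1 m/s².
v = v₀ + at → t = (0 − 2.00) / -1.1 = 1.82 s
v² = v₀² + 2aΔx → Δx = (0² − 2.00²)/(2·-1.1) = 1.82 m
Total time = 3.33 + 16.0 + 1.82 = 21.2 s

21.2 s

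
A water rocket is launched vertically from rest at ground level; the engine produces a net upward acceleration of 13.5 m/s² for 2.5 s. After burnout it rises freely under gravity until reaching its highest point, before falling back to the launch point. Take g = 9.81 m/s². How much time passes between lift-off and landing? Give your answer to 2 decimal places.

Phase 1 (powered ascent): v₀ = 0 m/s, a = 13.5 m/s².
v = v₀ + at = 0 + (13.5)(2.5) = 33.8 m/s
Δx = v₀t + ½at² = 0·2.5 + 0.5·13.5·2.5² = 42.2 m

Phase 2 (coasting upward): v₀ = 33.8 m/s, a = -9.81 m/s².
v = v₀ + at → t = (0 − 33.8) / -9.81 = 3.44 s
v² = v₀² + 2aΔx → Δx = (0² − 33.8²)/(2·-9.81) = 58.1 m

Phase 3 (free fall): v₀ = 0 m/s, a = -9.81 m/s².
Falls 100 m from rest: t = √(2·100/9.81) = 4.52 s; v = g·t = 44.3 m/s.
Total time = 2.50 + 3.44 + 4.52 = 10.5 s

10.46 s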